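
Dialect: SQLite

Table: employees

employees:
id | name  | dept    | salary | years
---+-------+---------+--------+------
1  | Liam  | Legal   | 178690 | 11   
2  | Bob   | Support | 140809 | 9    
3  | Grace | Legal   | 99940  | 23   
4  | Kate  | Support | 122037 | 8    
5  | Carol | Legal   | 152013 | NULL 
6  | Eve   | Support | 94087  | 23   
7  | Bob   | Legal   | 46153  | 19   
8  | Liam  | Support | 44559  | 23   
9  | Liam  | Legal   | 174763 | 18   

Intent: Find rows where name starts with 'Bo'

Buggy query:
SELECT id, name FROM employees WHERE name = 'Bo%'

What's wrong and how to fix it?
Bug: Wildcards only work with LIKE; '=' treats '%' as a literal character

Fix: Replace '=' with LIKE so 'Bo%' is treated as a pattern

Corrected query:
SELECT id, name FROM employees WHERE name LIKE 'Bo%'

Result:
id | name
---+-----
2  | Bob 
7  | Bob 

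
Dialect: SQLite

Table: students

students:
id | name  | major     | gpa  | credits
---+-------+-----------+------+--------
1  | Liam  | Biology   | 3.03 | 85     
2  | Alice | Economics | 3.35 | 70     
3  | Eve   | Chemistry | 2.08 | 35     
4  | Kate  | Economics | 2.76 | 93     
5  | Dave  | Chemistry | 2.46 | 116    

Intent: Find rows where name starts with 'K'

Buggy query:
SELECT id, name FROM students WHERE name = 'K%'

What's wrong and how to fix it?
Bug: '=' compares the literal string including the % character; pattern matching needs LIKE

Fix: Use LIKE for wildcard pattern matching

Corrected query:
SELECT id, name FROM students WHERE name LIKE 'K%'

Result:
id | name
---+-----
4  | Kate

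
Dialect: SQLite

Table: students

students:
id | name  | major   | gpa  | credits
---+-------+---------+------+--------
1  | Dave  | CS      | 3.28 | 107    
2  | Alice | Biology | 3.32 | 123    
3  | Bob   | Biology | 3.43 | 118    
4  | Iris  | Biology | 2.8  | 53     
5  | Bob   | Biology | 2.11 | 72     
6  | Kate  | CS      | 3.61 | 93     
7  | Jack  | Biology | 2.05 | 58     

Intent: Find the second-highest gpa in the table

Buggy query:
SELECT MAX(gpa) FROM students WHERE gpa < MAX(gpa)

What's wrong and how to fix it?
Bug: MAX(gpa) on the right of the comparison is an aggregate-in-WHERE error

Fix: Put the inner MAX in a scalar subquery

Corrected query:
SELECT MAX(gpa) FROM students WHERE gpa < (SELECT MAX(gpa) FROM students)

Result:
MAX(gpa)
--------
3.43    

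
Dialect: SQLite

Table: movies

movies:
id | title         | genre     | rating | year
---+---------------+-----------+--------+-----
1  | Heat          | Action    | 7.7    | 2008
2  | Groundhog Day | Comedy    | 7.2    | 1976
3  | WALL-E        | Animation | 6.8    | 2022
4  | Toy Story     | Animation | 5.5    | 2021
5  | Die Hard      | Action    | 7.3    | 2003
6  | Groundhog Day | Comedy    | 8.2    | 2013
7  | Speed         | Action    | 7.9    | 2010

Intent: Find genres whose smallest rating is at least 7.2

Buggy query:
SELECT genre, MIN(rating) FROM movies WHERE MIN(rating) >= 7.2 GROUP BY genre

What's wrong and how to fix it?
Bug: Aggregates like MIN are computed per group after WHERE runs

Fix: Use HAVING for the per-group MIN condition

Corrected query:
SELECT genre, MIN(rating) FROM movies GROUP BY genre HAVING MIN(rating) >= 7.2

Result:
genre  | MIN(rating)
-------+------------
Action | 7.3        
Comedy | 7.2        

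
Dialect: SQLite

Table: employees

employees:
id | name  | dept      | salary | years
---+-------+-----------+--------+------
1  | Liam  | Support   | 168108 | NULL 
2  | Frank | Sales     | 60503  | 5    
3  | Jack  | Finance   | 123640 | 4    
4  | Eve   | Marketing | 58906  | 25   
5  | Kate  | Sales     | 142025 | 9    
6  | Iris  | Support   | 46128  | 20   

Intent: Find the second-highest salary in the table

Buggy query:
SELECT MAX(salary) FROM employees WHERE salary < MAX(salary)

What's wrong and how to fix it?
Bug: The inner MAX is an aggregate inside WHERE, which is not allowed

Fix: Put the inner MAX in a scalar subquery

Corrected query:
SELECT MAX(salary) FROM employees WHERE salary < (SELECT MAX(salary) FROM employees)

Result:
MAX(salary)
-----------
142025     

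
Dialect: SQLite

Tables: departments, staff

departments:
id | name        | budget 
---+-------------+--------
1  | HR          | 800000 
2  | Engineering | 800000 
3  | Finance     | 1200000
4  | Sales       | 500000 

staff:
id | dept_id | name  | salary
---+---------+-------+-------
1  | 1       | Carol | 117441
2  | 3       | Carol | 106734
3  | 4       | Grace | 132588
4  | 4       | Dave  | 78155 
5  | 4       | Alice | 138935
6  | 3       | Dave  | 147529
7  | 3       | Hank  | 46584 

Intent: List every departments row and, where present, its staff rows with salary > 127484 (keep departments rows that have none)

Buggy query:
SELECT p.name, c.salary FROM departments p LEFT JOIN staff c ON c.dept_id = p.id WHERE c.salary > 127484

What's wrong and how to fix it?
Bug: Filtering c.salary in WHERE discards the NULL rows produced by LEFT JOIN, turning it into an inner join

Fix: Put 'c.salary > 127484' in the JOIN's ON clause instead of WHERE

Corrected query:
SELECT p.name, c.salary FROM departments p LEFT JOIN staff c ON c.dept_id = p.id AND c.salary > 127484

Result:
name        | salary
------------+-------
HR          | NULL  
Engineering | NULL  
Finance     | 147529
Sales       | 132588
Sales       | 138935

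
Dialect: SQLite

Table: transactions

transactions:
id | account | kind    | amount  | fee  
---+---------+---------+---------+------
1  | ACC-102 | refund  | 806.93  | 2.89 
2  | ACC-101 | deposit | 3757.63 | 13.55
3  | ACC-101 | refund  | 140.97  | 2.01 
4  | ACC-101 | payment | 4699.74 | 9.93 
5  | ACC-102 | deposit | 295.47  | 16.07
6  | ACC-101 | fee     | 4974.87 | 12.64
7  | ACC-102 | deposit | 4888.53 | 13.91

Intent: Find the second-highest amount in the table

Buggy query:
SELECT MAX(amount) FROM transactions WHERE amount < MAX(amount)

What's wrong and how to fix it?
Bug: MAX(amount) on the right of the comparison is an aggregate-in-WHERE error

Fix: Compute the overall MAX in a subquery, then take MAX of rows below it

Corrected query:
SELECT MAX(amount) FROM transactions WHERE amount < (SELECT MAX(amount) FROM transactions)

Result:
MAX(amount)
-----------
4888.53    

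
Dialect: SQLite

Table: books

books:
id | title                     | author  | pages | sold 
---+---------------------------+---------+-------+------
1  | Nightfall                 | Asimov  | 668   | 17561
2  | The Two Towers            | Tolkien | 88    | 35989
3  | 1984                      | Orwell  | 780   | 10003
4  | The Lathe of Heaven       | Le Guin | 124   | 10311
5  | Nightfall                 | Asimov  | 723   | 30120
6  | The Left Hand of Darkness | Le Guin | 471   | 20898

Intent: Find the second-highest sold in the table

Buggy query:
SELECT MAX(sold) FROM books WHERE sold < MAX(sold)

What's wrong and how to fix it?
Bug: The inner MAX is an aggregate inside WHERE, which is not allowed

Fix: Compute the overall MAX in a subquery, then take MAX of rows below it

Corrected query:
SELECT MAX(sold) FROM books WHERE sold < (SELECT MAX(sold) FROM books)

Result:
MAX(sold)
---------
30120    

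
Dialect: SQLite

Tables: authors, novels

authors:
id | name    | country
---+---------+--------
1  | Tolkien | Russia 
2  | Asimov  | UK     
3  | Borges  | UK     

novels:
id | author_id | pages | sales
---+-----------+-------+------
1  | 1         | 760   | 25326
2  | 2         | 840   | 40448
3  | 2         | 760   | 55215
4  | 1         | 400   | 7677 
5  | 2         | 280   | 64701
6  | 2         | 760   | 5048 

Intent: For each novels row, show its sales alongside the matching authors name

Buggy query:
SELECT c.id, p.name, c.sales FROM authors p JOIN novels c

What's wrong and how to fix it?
Bug: Missing join condition: each novels row is matched to all authors rows instead of just its own

Fix: Add ON c.author_id = p.id to the JOIN

Corrected query:
SELECT c.id, p.name, c.sales FROM authors p JOIN novels c ON c.author_id = p.id

Result:
id | name    | sales
---+---------+------
1  | Tolkien | 25326
2  | Asimov  | 40448
3  | Asimov  | 55215
4  | Tolkien | 7677 
5  | Asimov  | 64701
6  | Asimov  | 5048 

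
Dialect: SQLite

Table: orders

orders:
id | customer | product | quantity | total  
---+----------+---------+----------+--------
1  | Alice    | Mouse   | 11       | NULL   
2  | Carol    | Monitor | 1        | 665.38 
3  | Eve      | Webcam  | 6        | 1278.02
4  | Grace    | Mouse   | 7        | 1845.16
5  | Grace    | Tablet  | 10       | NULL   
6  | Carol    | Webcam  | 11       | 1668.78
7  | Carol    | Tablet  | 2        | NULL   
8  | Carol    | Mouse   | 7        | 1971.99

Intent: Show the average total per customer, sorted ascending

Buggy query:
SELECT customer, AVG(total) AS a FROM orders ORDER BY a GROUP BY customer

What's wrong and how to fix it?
Bug: GROUP BY must precede ORDER BY

Fix: Reorder: SELECT … FROM … GROUP BY … ORDER BY …

Corrected query:
SELECT customer, AVG(total) AS a FROM orders GROUP BY customer ORDER BY a

Result:
customer | a          
---------+------------
Alice    | NULL       
Eve      | 1278.02    
Carol    | 1435.383333
Grace    | 1845.16    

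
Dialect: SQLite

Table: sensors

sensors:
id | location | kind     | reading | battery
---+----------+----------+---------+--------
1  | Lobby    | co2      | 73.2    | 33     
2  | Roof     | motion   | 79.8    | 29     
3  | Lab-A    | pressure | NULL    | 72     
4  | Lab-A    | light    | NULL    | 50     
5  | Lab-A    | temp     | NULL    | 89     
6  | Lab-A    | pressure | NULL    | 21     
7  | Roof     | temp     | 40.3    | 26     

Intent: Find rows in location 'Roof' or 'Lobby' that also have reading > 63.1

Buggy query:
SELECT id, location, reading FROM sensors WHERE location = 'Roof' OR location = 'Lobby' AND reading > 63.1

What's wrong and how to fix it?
Bug: AND binds tighter than OR, so this parses as location = 'Roof' OR (location = 'Lobby' AND reading > 63.1)

Fix: Group the OR with parentheses (or use IN), then AND the threshold

Corrected query:
SELECT id, location, reading FROM sensors WHERE (location = 'Roof' OR location = 'Lobby') AND reading > 63.1

Result:
id | location | reading
---+----------+--------
1  | Lobby    | 73.2   
2  | Roof     | 79.8   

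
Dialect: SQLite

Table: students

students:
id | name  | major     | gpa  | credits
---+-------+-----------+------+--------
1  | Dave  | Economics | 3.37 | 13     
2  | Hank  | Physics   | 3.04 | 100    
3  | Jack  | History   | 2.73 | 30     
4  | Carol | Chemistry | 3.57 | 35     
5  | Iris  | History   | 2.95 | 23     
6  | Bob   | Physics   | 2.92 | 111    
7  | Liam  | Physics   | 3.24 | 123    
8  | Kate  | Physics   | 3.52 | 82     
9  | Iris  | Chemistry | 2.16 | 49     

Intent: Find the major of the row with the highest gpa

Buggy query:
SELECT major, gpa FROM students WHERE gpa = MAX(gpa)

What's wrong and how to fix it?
Bug: MAX(gpa) is an aggregate and cannot be used directly in WHERE

Fix: Wrap MAX in a scalar subquery so WHERE compares against a single value

Corrected query:
SELECT major, gpa FROM students WHERE gpa = (SELECT MAX(gpa) FROM students)

Result:
major     | gpa 
----------+-----
Chemistry | 3.57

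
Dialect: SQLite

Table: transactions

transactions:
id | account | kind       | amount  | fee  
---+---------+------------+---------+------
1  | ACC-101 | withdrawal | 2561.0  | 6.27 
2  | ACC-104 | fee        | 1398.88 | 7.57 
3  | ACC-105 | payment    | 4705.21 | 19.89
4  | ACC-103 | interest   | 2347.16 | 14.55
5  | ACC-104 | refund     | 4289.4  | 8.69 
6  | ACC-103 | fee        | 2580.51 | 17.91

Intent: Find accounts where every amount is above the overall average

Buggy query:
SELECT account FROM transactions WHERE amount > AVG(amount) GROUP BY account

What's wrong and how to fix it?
Bug: AVG() is an aggregate; it can't sit directly in WHERE

Fix: Compute the overall average in a scalar subquery and compare each group's MIN against it in HAVING

Corrected query:
SELECT account FROM transactions GROUP BY account HAVING MIN(amount) > (SELECT AVG(amount) FROM transactions)

Result:
account
-------
ACC-105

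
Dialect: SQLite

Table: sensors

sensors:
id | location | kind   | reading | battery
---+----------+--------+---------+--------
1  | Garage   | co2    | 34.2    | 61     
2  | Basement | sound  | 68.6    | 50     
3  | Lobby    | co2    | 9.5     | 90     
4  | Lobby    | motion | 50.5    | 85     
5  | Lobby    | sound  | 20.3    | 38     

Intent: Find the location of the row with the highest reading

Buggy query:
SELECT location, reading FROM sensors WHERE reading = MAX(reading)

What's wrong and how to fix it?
Bug: WHERE is evaluated per row; an aggregate over the whole table isn't defined there

Fix: Use a subquery: WHERE reading = (SELECT MAX(reading) FROM sensors)

Corrected query:
SELECT location, reading FROM sensors WHERE reading = (SELECT MAX(reading) FROM sensors)

Result:
location | reading
---------+--------
Basement | 68.6   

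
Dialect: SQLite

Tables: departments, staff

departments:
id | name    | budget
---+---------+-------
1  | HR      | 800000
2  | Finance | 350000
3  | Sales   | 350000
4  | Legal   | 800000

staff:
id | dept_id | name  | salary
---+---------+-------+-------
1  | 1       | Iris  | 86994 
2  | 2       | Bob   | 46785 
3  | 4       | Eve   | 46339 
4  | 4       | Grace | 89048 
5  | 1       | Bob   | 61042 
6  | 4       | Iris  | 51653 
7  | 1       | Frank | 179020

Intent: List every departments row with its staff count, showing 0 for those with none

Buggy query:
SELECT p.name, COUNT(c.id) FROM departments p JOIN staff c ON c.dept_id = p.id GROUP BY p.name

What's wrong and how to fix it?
Bug: INNER JOIN drops departments rows that have no matching staff rows

Fix: Switch to LEFT JOIN to retain unmatched parent rows

Corrected query:
SELECT p.name, COUNT(c.id) FROM departments p LEFT JOIN staff c ON c.dept_id = p.id GROUP BY p.name

Result:
name    | COUNT(c.id)
--------+------------
Finance | 1          
HR      | 3          
Legal   | 3          
Sales   | 0          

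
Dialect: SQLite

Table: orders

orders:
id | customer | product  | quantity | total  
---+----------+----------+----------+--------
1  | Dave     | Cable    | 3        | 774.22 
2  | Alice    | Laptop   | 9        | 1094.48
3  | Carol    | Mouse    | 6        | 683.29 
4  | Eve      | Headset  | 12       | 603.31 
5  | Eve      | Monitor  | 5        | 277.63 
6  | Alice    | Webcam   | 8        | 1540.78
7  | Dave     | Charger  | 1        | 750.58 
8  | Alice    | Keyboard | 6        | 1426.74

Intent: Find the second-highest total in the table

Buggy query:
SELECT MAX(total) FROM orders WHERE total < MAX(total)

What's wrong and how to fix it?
Bug: MAX(total) on the right of the comparison is an aggregate-in-WHERE error

Fix: Put the inner MAX in a scalar subquery

Corrected query:
SELECT MAX(total) FROM orders WHERE total < (SELECT MAX(total) FROM orders)

Result:
MAX(total)
----------
1426.74   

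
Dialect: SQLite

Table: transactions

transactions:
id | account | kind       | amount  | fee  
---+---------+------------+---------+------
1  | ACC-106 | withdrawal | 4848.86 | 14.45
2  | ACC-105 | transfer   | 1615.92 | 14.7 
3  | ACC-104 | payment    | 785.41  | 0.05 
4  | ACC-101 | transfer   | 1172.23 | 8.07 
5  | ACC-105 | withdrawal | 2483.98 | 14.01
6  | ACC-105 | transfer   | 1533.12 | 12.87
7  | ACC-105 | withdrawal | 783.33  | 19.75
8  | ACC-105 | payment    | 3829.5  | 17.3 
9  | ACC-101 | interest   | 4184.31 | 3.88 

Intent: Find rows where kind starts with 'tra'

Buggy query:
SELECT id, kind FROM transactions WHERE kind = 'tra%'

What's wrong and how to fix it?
Bug: '=' compares the literal string including the % character; pattern matching needs LIKE

Fix: Replace '=' with LIKE so 'tra%' is treated as a pattern

Corrected query:
SELECT id, kind FROM transactions WHERE kind LIKE 'tra%'

Result:
id | kind    
---+---------
2  | transfer
4  | transfer
6  | transfer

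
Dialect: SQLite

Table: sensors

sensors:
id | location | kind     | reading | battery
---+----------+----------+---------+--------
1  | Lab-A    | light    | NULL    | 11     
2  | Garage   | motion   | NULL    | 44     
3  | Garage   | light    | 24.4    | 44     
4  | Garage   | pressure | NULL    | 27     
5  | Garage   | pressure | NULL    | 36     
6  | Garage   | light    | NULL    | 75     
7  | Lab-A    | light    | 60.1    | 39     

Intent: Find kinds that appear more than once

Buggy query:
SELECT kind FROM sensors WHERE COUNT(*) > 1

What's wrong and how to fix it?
Bug: COUNT(*) is an aggregate and cannot be used in WHERE

Fix: GROUP BY kind, then filter groups with HAVING COUNT(*) > 1

Corrected query:
SELECT kind FROM sensors GROUP BY kind HAVING COUNT(*) > 1

Result:
kind    
--------
light   
pressure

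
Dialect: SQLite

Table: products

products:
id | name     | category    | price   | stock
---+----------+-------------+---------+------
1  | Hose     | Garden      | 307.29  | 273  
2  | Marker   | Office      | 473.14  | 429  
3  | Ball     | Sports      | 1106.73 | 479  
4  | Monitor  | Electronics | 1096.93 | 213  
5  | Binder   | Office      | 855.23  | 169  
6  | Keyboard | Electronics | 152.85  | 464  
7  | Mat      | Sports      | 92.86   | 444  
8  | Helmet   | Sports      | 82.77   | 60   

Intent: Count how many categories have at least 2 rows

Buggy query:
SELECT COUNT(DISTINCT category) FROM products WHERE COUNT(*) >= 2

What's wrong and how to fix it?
Bug: COUNT(*) cannot appear in WHERE; the per-group count doesn't exist yet

Fix: Group first with HAVING COUNT(*) >= 2, then COUNT the resulting groups

Corrected query:
SELECT COUNT(*) FROM (SELECT category FROM products GROUP BY category HAVING COUNT(*) >= 2)

Result:
COUNT(*)
--------
3       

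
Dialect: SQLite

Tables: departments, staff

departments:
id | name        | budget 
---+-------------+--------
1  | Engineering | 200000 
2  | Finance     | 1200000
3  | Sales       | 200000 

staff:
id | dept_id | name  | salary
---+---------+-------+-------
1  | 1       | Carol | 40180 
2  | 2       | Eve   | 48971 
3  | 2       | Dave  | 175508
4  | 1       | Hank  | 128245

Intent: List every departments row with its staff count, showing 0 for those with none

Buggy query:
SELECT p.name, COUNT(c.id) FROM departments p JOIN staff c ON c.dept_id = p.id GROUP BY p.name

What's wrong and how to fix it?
Bug: An inner join excludes parents with zero children

Fix: Switch to LEFT JOIN to retain unmatched parent rows

Corrected query:
SELECT p.name, COUNT(c.id) FROM departments p LEFT JOIN staff c ON c.dept_id = p.id GROUP BY p.name

Result:
name        | COUNT(c.id)
------------+------------
Engineering | 2          
Finance     | 2          
Sales       | 0          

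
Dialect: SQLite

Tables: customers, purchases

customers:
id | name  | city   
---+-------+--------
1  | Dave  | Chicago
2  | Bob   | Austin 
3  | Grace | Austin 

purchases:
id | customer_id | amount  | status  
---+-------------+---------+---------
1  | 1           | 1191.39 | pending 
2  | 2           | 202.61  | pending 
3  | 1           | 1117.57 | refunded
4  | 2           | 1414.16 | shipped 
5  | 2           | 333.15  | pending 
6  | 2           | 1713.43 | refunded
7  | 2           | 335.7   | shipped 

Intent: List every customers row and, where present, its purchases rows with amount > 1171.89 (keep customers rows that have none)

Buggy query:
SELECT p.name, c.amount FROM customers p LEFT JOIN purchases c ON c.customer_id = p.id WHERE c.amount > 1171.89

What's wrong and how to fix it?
Bug: Filtering c.amount in WHERE discards the NULL rows produced by LEFT JOIN, turning it into an inner join

Fix: Put 'c.amount > 1171.89' in the JOIN's ON clause instead of WHERE

Corrected query:
SELECT p.name, c.amount FROM customers p LEFT JOIN purchases c ON c.customer_id = p.id AND c.amount > 1171.89

Result:
name  | amount 
------+--------
Dave  | 1191.39
Bob   | 1414.16
Bob   | 1713.43
Grace | NULL   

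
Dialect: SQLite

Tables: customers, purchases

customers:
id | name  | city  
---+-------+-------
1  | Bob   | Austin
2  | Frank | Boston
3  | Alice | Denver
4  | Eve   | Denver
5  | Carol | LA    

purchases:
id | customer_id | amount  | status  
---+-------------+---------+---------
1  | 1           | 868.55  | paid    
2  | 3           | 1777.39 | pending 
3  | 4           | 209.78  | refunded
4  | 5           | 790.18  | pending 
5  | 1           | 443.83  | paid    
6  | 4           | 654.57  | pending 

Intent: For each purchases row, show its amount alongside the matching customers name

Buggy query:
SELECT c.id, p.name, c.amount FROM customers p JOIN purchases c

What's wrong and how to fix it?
Bug: JOIN with no ON clause produces a cartesian product; every purchases row pairs with every customers row

Fix: Specify the join condition linking the foreign key to the parent id

Corrected query:
SELECT c.id, p.name, c.amount FROM customers p JOIN purchases c ON c.customer_id = p.id

Result:
id | name  | amount 
---+-------+--------
1  | Bob   | 868.55 
2  | Alice | 1777.39
3  | Eve   | 209.78 
4  | Carol | 790.18 
5  | Bob   | 443.83 
6  | Eve   | 654.57 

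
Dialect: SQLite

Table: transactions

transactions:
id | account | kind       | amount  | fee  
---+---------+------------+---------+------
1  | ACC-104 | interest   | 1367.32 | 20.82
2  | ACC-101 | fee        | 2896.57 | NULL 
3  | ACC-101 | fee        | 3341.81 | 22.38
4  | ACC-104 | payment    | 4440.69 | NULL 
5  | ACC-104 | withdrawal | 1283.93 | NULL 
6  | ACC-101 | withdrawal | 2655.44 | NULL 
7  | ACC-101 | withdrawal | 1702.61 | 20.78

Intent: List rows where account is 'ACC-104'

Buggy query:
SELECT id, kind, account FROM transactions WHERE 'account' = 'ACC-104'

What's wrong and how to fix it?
Bug: Single quotes denote string literals in SQL; the column name is being compared as a constant string

Fix: Reference the column as account without single quotes

Corrected query:
SELECT id, kind, account FROM transactions WHERE account = 'ACC-104'

Result:
id | kind       | account
---+------------+--------
1  | interest   | ACC-104
4  | payment    | ACC-104
5  | withdrawal | ACC-104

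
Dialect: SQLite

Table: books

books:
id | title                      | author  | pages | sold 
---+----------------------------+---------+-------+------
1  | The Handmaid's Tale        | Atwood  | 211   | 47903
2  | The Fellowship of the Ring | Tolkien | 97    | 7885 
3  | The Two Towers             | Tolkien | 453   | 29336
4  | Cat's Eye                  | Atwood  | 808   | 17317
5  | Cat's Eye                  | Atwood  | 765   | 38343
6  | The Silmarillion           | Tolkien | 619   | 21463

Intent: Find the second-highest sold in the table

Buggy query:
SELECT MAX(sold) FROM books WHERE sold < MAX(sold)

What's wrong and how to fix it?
Bug: The inner MAX is an aggregate inside WHERE, which is not allowed

Fix: Put the inner MAX in a scalar subquery

Corrected query:
SELECT MAX(sold) FROM books WHERE sold < (SELECT MAX(sold) FROM books)

Result:
MAX(sold)
---------
38343    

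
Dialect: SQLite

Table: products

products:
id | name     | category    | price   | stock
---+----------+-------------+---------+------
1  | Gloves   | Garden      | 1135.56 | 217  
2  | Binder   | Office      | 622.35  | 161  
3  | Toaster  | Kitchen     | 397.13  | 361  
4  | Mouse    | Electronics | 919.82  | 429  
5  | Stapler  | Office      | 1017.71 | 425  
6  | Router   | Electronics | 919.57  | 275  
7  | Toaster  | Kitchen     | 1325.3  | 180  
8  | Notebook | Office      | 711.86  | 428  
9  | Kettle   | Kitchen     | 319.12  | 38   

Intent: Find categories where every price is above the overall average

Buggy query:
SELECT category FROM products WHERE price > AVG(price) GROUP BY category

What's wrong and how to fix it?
Bug: WHERE evaluates per row before aggregation, so AVG() is unavailable

Fix: Use a subquery for AVG and a HAVING MIN(...) filter so the condition holds for every row in the group

Corrected query:
SELECT category FROM products GROUP BY category HAVING MIN(price) > (SELECT AVG(price) FROM products)

Result:
category   
-----------
Electronics
Garden     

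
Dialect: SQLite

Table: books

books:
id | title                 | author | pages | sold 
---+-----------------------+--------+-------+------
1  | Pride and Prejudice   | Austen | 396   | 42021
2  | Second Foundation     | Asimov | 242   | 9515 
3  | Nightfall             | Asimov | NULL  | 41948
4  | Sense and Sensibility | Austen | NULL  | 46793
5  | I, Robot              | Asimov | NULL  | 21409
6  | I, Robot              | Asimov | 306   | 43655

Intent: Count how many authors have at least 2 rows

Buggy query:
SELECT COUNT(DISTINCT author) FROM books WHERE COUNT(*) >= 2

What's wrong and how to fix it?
Bug: COUNT(*) cannot appear in WHERE; the per-group count doesn't exist yet

Fix: Use a subquery that GROUPs and filters with HAVING, then count its rows

Corrected query:
SELECT COUNT(*) FROM (SELECT author FROM books GROUP BY author HAVING COUNT(*) >= 2)

Result:
COUNT(*)
--------
2       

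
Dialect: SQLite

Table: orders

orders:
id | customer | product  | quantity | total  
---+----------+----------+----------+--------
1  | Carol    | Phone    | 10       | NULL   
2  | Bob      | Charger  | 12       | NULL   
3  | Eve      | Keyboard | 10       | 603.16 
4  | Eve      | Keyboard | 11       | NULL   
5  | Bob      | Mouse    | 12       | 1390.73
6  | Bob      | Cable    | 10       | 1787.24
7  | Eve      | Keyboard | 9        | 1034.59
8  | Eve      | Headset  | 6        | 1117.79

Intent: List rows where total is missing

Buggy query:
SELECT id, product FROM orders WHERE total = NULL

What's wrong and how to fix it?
Bug: '= NULL' is always unknown in SQL three-valued logic, so no rows match

Fix: Replace '= NULL' with 'IS NULL'

Corrected query:
SELECT id, product FROM orders WHERE total IS NULL

Result:
id | product 
---+---------
1  | Phone   
2  | Charger 
4  | Keyboard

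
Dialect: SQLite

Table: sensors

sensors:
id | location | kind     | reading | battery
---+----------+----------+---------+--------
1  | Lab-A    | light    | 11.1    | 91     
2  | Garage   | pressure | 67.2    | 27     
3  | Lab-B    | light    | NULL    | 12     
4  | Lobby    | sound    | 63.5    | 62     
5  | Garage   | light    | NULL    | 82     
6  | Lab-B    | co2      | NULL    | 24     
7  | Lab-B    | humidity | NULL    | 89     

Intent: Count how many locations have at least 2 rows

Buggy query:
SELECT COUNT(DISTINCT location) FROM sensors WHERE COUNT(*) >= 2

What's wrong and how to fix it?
Bug: WHERE filters individual rows, not groups, so a group-level COUNT is invalid there

Fix: Use a subquery that GROUPs and filters with HAVING, then count its rows

Corrected query:
SELECT COUNT(*) FROM (SELECT location FROM sensors GROUP BY location HAVING COUNT(*) >= 2)

Result:
COUNT(*)
--------
2       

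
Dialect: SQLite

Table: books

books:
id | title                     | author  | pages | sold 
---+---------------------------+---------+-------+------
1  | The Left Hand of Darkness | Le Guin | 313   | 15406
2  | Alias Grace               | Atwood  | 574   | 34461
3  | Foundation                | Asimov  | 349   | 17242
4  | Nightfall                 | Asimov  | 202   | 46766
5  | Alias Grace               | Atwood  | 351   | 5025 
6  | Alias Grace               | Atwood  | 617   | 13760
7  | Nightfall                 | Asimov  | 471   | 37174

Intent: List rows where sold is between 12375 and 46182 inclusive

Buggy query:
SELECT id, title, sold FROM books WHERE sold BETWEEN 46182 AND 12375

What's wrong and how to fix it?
Bug: BETWEEN expects the lower bound first; with 46182 AND 12375 the range is empty

Fix: Write BETWEEN 12375 AND 46182

Corrected query:
SELECT id, title, sold FROM books WHERE sold BETWEEN 12375 AND 46182

Result:
id | title                     | sold 
---+---------------------------+------
1  | The Left Hand of Darkness | 15406
2  | Alias Grace               | 34461
3  | Foundation                | 17242
6  | Alias Grace               | 13760
7  | Nightfall                 | 37174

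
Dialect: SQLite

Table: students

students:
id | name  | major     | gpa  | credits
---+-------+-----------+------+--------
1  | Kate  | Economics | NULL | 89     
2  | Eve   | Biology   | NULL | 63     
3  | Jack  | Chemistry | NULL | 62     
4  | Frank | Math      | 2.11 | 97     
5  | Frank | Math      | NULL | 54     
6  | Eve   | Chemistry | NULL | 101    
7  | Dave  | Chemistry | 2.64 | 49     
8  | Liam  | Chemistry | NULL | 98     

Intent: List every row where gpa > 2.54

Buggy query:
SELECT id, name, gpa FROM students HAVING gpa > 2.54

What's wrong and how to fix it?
Bug: HAVING filters the output of aggregation, but this query has no GROUP BY and no aggregate functions, so SQLite rejects it (HAVING clause on a non-aggregate query); the condition here is per row

Fix: Use WHERE for row-level filtering

Corrected query:
SELECT id, name, gpa FROM students WHERE gpa > 2.54

Result:
id | name | gpa 
---+------+-----
7  | Dave | 2.64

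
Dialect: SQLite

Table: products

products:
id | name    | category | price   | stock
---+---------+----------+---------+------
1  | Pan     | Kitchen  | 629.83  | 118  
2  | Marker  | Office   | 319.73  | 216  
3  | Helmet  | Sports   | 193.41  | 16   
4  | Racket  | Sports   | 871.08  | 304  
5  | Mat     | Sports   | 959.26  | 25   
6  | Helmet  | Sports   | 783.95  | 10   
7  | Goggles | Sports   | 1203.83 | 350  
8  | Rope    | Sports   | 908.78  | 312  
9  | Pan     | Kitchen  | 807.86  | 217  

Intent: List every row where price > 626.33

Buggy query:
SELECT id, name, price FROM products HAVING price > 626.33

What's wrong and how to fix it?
Bug: This is a non-aggregate query (no GROUP BY, no aggregates), so in SQLite the HAVING clause is invalid here; a row-level condition belongs in WHERE

Fix: Replace HAVING with WHERE since the condition applies to individual rows

Corrected query:
SELECT id, name, price FROM products WHERE price > 626.33

Result:
id | name    | price  
---+---------+--------
1  | Pan     | 629.83 
4  | Racket  | 871.08 
5  | Mat     | 959.26 
6  | Helmet  | 783.95 
7  | Goggles | 1203.83
8  | Rope    | 908.78 
9  | Pan     | 807.86 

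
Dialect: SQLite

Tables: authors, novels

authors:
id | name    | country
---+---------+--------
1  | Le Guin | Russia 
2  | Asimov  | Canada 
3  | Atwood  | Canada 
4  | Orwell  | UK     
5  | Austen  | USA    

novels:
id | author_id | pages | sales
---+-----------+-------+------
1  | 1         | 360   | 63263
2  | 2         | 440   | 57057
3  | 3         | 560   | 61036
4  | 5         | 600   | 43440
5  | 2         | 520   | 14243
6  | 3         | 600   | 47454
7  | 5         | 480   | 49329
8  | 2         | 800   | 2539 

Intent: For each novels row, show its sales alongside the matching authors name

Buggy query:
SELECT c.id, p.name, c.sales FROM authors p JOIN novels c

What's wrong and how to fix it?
Bug: JOIN with no ON clause produces a cartesian product; every novels row pairs with every authors row

Fix: Specify the join condition linking the foreign key to the parent id

Corrected query:
SELECT c.id, p.name, c.sales FROM authors p JOIN novels c ON c.author_id = p.id

Result:
id | name    | sales
---+---------+------
1  | Le Guin | 63263
2  | Asimov  | 57057
3  | Atwood  | 61036
4  | Austen  | 43440
5  | Asimov  | 14243
6  | Atwood  | 47454
7  | Austen  | 49329
8  | Asimov  | 2539 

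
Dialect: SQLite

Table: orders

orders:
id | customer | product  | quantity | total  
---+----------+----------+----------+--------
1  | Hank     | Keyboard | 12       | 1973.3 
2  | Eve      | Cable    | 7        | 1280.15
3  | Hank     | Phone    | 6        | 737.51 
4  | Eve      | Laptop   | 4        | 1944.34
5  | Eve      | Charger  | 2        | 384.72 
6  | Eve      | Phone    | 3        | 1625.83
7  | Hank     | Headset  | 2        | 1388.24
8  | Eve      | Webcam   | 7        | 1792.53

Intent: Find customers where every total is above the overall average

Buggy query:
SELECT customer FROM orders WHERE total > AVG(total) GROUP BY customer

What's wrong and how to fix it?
Bug: AVG() is an aggregate; it can't sit directly in WHERE

Fix: Use a subquery for AVG and a HAVING MIN(...) filter so the condition holds for every row in the group

Corrected query:
SELECT customer FROM orders GROUP BY customer HAVING MIN(total) > (SELECT AVG(total) FROM orders)

Result:
(no rows)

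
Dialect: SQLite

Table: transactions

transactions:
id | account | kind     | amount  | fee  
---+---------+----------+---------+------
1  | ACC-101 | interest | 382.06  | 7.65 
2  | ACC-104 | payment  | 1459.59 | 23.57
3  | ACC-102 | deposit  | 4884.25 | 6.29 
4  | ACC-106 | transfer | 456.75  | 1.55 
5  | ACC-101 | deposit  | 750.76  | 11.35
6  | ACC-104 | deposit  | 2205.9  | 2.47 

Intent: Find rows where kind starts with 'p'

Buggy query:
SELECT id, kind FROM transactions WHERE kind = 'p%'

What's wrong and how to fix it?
Bug: '=' compares the literal string including the % character; pattern matching needs LIKE

Fix: Use LIKE for wildcard pattern matching

Corrected query:
SELECT id, kind FROM transactions WHERE kind LIKE 'p%'

Result:
id | kind   
---+--------
2  | payment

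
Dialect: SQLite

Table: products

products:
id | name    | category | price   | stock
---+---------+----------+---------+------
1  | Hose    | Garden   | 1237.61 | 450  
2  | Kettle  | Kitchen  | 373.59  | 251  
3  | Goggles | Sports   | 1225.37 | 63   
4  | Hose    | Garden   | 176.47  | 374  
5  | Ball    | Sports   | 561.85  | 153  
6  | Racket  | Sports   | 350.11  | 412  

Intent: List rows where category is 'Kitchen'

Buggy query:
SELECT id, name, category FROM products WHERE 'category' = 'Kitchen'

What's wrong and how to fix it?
Bug: Single quotes denote string literals in SQL; the column name is being compared as a constant string

Fix: Reference the column as category without single quotes

Corrected query:
SELECT id, name, category FROM products WHERE category = 'Kitchen'

Result:
id | name   | category
---+--------+---------
2  | Kettle | Kitchen 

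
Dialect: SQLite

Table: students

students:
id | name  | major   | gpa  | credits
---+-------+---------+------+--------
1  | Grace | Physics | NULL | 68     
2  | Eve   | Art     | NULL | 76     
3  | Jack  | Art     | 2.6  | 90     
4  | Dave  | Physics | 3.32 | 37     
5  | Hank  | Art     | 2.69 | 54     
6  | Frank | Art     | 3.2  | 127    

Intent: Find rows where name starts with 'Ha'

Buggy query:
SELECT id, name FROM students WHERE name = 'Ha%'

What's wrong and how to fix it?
Bug: Wildcards only work with LIKE; '=' treats '%' as a literal character

Fix: Replace '=' with LIKE so 'Ha%' is treated as a pattern

Corrected query:
SELECT id, name FROM students WHERE name LIKE 'Ha%'

Result:
id | name
---+-----
5  | Hank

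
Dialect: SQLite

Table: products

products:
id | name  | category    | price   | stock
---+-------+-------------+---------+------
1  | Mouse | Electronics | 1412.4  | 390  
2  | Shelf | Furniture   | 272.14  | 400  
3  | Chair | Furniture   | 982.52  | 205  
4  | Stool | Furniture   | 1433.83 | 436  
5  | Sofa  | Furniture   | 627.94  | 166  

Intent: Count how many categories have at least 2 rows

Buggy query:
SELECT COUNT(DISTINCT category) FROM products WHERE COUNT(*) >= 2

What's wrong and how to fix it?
Bug: COUNT(*) cannot appear in WHERE; the per-group count doesn't exist yet

Fix: Group first with HAVING COUNT(*) >= 2, then COUNT the resulting groups

Corrected query:
SELECT COUNT(*) FROM (SELECT category FROM products GROUP BY category HAVING COUNT(*) >= 2)

Result:
COUNT(*)
--------
1       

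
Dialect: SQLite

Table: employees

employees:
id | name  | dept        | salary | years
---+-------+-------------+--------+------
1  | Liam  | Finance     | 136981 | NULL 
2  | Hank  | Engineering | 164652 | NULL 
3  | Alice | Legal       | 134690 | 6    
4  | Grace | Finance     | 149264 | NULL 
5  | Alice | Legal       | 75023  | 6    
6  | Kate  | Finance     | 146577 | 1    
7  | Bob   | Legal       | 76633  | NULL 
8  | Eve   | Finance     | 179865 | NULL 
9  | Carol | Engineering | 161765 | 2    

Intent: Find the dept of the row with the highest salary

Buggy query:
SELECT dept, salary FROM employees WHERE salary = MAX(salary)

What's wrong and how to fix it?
Bug: MAX(salary) is an aggregate and cannot be used directly in WHERE

Fix: Use a subquery: WHERE salary = (SELECT MAX(salary) FROM employees)

Corrected query:
SELECT dept, salary FROM employees WHERE salary = (SELECT MAX(salary) FROM employees)

Result:
dept    | salary
--------+-------
Finance | 179865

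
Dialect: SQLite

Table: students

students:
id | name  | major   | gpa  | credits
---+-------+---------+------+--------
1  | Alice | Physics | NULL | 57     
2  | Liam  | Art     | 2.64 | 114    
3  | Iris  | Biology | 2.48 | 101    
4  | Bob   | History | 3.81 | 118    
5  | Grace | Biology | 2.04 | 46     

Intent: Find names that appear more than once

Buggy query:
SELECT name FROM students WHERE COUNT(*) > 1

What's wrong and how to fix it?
Bug: WHERE can't reference COUNT(*); aggregates are computed after WHERE

Fix: GROUP BY name, then filter groups with HAVING COUNT(*) > 1

Corrected query:
SELECT name FROM students GROUP BY name HAVING COUNT(*) > 1

Result:
(no rows)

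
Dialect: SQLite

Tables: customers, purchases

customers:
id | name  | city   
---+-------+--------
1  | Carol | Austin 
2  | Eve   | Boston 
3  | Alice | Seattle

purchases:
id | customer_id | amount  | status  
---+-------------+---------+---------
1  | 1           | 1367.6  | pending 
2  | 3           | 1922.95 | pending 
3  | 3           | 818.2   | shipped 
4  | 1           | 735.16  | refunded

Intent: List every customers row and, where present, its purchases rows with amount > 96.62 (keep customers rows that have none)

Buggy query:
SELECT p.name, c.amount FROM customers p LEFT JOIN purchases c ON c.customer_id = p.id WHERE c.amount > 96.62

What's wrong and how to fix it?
Bug: Filtering c.amount in WHERE discards the NULL rows produced by LEFT JOIN, turning it into an inner join

Fix: Put 'c.amount > 96.62' in the JOIN's ON clause instead of WHERE

Corrected query:
SELECT p.name, c.amount FROM customers p LEFT JOIN purchases c ON c.customer_id = p.id AND c.amount > 96.62

Result:
name  | amount 
------+--------
Carol | 735.16 
Carol | 1367.6 
Eve   | NULL   
Alice | 818.2  
Alice | 1922.95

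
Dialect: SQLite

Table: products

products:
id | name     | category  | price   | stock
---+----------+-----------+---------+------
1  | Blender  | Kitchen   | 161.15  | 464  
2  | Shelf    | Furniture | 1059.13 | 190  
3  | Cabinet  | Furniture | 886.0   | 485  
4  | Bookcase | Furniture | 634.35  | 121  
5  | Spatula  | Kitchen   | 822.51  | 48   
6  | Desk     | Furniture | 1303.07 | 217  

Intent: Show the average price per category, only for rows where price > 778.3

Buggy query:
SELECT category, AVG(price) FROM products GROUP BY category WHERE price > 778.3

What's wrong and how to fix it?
Bug: Row-level WHERE must come before GROUP BY in the clause order

Fix: Place WHERE between FROM and GROUP BY

Corrected query:
SELECT category, AVG(price) FROM products WHERE price > 778.3 GROUP BY category

Result:
category  | AVG(price) 
----------+------------
Furniture | 1082.733333
Kitchen   | 822.51     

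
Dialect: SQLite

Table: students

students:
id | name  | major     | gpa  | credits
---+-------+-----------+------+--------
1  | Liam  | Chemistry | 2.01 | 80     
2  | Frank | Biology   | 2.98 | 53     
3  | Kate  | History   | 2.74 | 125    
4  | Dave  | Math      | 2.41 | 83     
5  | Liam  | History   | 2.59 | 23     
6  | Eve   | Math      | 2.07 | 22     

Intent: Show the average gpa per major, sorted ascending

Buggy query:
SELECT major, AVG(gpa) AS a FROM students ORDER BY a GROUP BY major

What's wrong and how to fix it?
Bug: ORDER BY appears before GROUP BY; SQL clause order requires GROUP BY first

Fix: Reorder: SELECT … FROM … GROUP BY … ORDER BY …

Corrected query:
SELECT major, AVG(gpa) AS a FROM students GROUP BY major ORDER BY a

Result:
major     | a    
----------+------
Chemistry | 2.01 
Math      | 2.24 
History   | 2.665
Biology   | 2.98 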